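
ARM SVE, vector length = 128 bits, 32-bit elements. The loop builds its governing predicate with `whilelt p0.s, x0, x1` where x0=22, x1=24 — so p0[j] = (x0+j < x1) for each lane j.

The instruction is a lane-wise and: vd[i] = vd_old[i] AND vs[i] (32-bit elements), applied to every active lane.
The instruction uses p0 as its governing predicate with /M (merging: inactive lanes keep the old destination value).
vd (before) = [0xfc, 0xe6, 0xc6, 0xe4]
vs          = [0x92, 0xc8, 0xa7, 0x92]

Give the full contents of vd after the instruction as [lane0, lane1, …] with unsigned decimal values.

register lanes = 128/32 = 4
p0[j] = (22+j < 24); true for j=0..1 → 2 lanes set
  i=0: and(0xfc,0x92) → 144
  i=1: and(0xe6,0xc8) → 192
  i=2: tail/keep → 198
  i=3: tail/keep → 228

vd = [144, 192, 198, 228]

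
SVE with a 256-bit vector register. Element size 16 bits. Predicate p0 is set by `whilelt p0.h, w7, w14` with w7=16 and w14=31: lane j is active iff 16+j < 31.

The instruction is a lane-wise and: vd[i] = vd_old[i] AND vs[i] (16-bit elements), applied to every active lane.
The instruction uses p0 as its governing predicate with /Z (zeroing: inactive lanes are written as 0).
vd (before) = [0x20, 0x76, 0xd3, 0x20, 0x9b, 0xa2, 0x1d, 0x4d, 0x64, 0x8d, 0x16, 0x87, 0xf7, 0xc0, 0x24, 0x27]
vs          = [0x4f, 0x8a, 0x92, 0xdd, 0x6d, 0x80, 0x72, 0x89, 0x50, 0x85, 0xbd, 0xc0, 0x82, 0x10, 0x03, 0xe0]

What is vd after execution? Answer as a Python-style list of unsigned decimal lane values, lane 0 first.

lane count: 256 div 16 = 16
whilelt: lane j active iff 16+j < 31 → j < 15 → 15 active
lane  0: and(0x20,0x4f) ⇒ 0x00
lane  1: and(0x76,0x8a) ⇒ 0x02
lane  2: and(0xd3,0x92) ⇒ 0x92
lane  3: and(0x20,0xdd) ⇒ 0x00
lane  4: and(0x9b,0x6d) ⇒ 0x09
lane  5: and(0xa2,0x80) ⇒ 0x80
lane  6: and(0x1d,0x72) ⇒ 0x10
lane  7: and(0x4d,0x89) ⇒ 0x09
lane  8: and(0x64,0x50) ⇒ 0x40
lane  9: and(0x8d,0x85) ⇒ 0x85
lane 10: and(0x16,0xbd) ⇒ 0x14
lane 11: and(0x87,0xc0) ⇒ 0x80
lane 12: and(0xf7,0x82) ⇒ 0x82
lane 13: and(0xc0,0x10) ⇒ 0x00
lane 14: and(0x24,0x03) ⇒ 0x00
lane 15: tail/zero ⇒ 0x00

vd = [0, 2, 146, 0, 9, 128, 16, 9, 64, 133, 20, 128, 130, 0, 0, 0]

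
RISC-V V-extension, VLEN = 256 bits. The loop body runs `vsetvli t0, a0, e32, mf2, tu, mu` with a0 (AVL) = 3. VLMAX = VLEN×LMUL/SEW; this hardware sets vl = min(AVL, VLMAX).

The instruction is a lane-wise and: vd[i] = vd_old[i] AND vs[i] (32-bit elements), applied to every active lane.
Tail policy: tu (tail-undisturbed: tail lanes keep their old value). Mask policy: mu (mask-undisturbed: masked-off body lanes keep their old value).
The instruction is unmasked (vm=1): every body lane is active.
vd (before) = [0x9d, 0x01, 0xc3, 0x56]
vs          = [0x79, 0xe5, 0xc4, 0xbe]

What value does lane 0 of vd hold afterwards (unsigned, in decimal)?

lanes per group: 256·1/2/32 = 4
AVL=3 ≤ VLMAX=4, so vl = 3
  i=0: and(0x9d,0x79) → 25
  i=1: and(0x01,0xe5) → 1
  i=2: and(0xc3,0xc4) → 192
  i=3: tail/keep → 86

vd[0] = 25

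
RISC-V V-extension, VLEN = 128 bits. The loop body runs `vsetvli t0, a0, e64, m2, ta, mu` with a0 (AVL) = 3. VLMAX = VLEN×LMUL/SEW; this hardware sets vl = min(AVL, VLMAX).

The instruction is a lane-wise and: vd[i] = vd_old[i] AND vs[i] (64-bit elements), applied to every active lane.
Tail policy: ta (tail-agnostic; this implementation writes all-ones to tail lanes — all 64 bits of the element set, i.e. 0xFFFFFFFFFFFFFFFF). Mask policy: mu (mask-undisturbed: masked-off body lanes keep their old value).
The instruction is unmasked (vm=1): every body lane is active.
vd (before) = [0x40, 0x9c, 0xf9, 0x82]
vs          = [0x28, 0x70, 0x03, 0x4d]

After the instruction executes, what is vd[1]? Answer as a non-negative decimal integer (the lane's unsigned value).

VLMAX = (128 × 2) / 64 = 4 lanes
vl ← min(3, 4) = 3
  i=0: and(0x40,0x28) → 0
  i=1: and(0x9c,0x70) → 16
  i=2: and(0xf9,0x03) → 1
  i=3: tail/ones → 18446744073709551615

vd[1] = 16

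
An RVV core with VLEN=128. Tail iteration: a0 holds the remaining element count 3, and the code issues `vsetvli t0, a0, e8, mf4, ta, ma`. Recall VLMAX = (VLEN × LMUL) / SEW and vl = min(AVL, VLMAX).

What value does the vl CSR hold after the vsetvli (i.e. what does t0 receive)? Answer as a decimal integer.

VLMAX = (128 × 1/4) / 8 = 4 lanes
vl = min(AVL, VLMAX) = min(3, 4) = 3

vl = 3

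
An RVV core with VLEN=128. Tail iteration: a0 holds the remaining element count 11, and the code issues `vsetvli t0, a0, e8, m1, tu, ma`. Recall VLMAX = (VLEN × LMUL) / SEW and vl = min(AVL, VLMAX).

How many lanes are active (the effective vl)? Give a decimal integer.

vl = 11

VLMAX = VLEN×LMUL/SEW = 128×1/8 = 16
vl = min(AVL, VLMAX) = min(11, 16) = 11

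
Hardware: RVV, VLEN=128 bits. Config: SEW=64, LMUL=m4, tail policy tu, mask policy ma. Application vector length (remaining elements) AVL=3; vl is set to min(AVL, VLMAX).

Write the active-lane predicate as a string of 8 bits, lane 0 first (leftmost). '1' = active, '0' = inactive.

predicate = 11100000

VLMAX = VLEN×LMUL/SEW = 128×4/64 = 8
vl = min(AVL, VLMAX) = min(3, 8) = 3
bits (lane 0 leftmost): 11100000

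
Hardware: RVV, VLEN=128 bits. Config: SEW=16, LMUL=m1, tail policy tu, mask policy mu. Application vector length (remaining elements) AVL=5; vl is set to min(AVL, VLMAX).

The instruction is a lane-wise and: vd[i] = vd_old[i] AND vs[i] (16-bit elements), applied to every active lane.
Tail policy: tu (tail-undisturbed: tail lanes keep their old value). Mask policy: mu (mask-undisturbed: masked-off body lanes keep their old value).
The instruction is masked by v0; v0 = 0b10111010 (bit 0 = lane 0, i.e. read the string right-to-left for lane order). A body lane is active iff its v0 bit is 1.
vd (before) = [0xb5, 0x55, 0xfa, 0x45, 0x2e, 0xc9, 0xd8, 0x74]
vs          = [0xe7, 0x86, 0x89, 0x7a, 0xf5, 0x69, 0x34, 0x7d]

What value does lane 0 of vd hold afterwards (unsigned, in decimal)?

lanes per group: 128·1/16 = 8
vl = min(AVL, VLMAX) = min(5, 8) = 5
[0] mask-off/keep = 0xb5
[1] and(0x55,0x86) = 0x04
[2] mask-off/keep = 0xfa
[3] and(0x45,0x7a) = 0x40
[4] and(0x2e,0xf5) = 0x24
[5] tail/keep = 0xc9
[6] tail/keep = 0xd8
[7] tail/keep = 0x74

vd[0] = 181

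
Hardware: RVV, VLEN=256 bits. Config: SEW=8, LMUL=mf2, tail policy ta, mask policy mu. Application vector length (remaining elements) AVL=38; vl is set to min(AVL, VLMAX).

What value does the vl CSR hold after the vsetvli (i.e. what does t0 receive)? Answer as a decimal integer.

VLMAX = (256 × 1/2) / 8 = 16 lanes
vl = min(AVL, VLMAX) = min(38, 16) = 16

vl = 16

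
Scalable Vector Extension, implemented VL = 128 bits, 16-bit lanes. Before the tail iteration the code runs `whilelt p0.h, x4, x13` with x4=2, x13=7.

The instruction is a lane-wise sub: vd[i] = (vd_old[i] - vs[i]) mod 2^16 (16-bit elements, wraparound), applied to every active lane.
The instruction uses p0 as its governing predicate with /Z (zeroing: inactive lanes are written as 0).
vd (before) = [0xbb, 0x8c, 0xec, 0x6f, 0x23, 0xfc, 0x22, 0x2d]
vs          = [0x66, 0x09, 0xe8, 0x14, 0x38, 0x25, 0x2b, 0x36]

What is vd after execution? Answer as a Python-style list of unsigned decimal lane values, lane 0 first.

vd = [85, 131, 4, 91, 65515, 0, 0, 0]

register lanes = 128/16 = 8
p0[j] = (2+j < 7); true for j=0..4 → 5 lanes set
vd[0] sub(0xbb,0x66) -> 0x55
vd[1] sub(0x8c,0x09) -> 0x83
vd[2] sub(0xec,0xe8) -> 0x04
vd[3] sub(0x6f,0x14) -> 0x5b
vd[4] sub(0x23,0x38) -> 0xffeb
vd[5] tail/zero -> 0x00
vd[6] tail/zero -> 0x00
vd[7] tail/zero -> 0x00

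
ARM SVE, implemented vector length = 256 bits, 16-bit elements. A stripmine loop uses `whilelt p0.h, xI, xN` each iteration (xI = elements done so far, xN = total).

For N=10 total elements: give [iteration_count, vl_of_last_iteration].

[iterations, last_vl] = [1, 10]

lane count: 256 div 16 = 16
iterations = ceil(10/16) = 1; final-pass vl = 10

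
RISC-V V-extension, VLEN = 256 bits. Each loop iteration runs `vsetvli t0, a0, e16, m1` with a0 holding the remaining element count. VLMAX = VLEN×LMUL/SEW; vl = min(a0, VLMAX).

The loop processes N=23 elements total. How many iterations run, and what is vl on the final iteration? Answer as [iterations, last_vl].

[iterations, last_vl] = [2, 7]

lanes per group: 256·1/16 = 16
N=23: ⌈23/16⌉ = 2 iters; last vl = 23 − 1×16 = 7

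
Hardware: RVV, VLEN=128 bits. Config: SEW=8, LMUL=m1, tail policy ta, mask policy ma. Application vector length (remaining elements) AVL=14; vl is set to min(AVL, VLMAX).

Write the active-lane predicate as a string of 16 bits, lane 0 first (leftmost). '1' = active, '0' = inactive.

predicate = 1111111111111100

VLMAX = VLEN×LMUL/SEW = 128×1/8 = 16
vl ← min(14, 16) = 14
bits (lane 0 leftmost): 1111111111111100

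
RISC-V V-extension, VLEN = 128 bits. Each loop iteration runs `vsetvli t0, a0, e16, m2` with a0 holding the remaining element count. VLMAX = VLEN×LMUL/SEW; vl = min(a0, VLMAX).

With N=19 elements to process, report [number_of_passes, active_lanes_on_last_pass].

[iterations, last_vl] = [2, 3]

VLMAX = VLEN×LMUL/SEW = 128×2/16 = 16
19 elements at 16/iter → 2 passes, remainder 3 on the last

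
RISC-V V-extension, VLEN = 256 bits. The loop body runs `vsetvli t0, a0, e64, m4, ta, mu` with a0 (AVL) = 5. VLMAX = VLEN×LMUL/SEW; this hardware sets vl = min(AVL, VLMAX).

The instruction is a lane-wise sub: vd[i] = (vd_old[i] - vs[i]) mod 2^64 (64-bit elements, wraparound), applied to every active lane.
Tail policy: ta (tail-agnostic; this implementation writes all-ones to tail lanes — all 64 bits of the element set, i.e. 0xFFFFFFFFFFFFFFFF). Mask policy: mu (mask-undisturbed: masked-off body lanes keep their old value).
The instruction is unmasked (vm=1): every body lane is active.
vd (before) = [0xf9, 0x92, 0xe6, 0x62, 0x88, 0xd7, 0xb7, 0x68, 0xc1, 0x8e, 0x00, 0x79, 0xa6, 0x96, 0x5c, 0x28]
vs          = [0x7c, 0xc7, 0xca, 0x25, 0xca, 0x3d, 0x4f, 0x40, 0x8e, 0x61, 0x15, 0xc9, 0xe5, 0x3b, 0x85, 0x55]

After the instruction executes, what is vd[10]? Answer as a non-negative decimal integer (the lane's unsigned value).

vd[10] = 18446744073709551615

VLMAX = VLEN×LMUL/SEW = 256×4/64 = 16
vl ← min(5, 16) = 5
lane  0: sub(0xf9,0x7c) ⇒ 0x7d
lane  1: sub(0x92,0xc7) ⇒ 0xffffffffffffffcb
lane  2: sub(0xe6,0xca) ⇒ 0x1c
lane  3: sub(0x62,0x25) ⇒ 0x3d
lane  4: sub(0x88,0xca) ⇒ 0xffffffffffffffbe
lane  5: tail/ones ⇒ 0xffffffffffffffff
lane  6: tail/ones ⇒ 0xffffffffffffffff
lane  7: tail/ones ⇒ 0xffffffffffffffff
lane  8: tail/ones ⇒ 0xffffffffffffffff
lane  9: tail/ones ⇒ 0xffffffffffffffff
lane 10: tail/ones ⇒ 0xffffffffffffffff
lane 11: tail/ones ⇒ 0xffffffffffffffff
lane 12: tail/ones ⇒ 0xffffffffffffffff
lane 13: tail/ones ⇒ 0xffffffffffffffff
lane 14: tail/ones ⇒ 0xffffffffffffffff
lane 15: tail/ones ⇒ 0xffffffffffffffff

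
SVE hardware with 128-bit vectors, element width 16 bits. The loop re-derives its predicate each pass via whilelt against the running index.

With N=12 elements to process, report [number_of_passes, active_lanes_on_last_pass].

[iterations, last_vl] = [2, 4]

128-bit reg / 16-bit elem → 8 lanes
N=12: ⌈12/8⌉ = 2 iters; last vl = 12 − 1×8 = 4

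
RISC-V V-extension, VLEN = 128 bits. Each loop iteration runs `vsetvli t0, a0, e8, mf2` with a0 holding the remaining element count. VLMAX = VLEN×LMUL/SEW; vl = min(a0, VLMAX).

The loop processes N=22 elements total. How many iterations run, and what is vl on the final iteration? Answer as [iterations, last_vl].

lanes per group: 128·1/2/8 = 8
22 elements at 8/iter → 3 passes, remainder 6 on the last

[iterations, last_vl] = [3, 6]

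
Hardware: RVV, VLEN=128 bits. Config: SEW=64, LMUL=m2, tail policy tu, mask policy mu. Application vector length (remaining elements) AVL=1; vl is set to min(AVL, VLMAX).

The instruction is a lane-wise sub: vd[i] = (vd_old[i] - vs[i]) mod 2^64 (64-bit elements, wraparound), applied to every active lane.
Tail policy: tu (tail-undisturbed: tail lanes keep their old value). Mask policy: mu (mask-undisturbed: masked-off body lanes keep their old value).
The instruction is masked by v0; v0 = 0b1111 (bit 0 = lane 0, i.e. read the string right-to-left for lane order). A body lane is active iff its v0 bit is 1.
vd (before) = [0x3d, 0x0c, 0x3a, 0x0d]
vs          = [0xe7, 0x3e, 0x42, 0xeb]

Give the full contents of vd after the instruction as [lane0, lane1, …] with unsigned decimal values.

VLMAX = (128 × 2) / 64 = 4 lanes
vl ← min(1, 4) = 1
  i=0: sub(0x3d,0xe7) → 18446744073709551446
  i=1: tail/keep → 12
  i=2: tail/keep → 58
  i=3: tail/keep → 13

vd = [18446744073709551446, 12, 58, 13]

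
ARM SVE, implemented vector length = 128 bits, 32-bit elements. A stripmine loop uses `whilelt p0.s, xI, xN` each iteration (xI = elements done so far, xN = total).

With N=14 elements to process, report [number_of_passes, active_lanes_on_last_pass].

128-bit reg / 32-bit elem → 4 lanes
N=14: ⌈14/4⌉ = 4 iters; last vl = 14 − 3×4 = 2

[iterations, last_vl] = [4, 2]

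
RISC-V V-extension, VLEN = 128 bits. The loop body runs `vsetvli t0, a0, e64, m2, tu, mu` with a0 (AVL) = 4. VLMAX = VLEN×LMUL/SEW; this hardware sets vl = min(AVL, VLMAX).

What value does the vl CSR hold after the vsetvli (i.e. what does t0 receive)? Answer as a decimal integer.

vl = 4

lanes per group: 128·2/64 = 4
vl ← min(4, 4) = 4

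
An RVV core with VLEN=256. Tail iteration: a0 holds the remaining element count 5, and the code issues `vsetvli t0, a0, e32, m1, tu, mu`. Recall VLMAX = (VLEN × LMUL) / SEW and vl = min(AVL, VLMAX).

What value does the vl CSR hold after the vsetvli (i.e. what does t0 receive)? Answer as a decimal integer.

vl = 5

VLMAX = (256 × 1) / 32 = 8 lanes
AVL=5 ≤ VLMAX=8, so vl = 5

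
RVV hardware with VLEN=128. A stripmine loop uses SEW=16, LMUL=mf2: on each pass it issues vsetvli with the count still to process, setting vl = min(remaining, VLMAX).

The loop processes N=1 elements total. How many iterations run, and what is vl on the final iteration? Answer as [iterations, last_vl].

[iterations, last_vl] = [1, 1]

lanes per group: 128·1/2/16 = 4
1 elements at 4/iter → 1 passes, remainder 1 on the last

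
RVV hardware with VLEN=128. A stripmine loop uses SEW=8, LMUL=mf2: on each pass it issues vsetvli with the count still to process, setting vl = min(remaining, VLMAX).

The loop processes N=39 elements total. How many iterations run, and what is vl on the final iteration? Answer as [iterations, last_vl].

lanes per group: 128·1/2/8 = 8
iterations = ceil(39/8) = 5; final-pass vl = 7

[iterations, last_vl] = [5, 7]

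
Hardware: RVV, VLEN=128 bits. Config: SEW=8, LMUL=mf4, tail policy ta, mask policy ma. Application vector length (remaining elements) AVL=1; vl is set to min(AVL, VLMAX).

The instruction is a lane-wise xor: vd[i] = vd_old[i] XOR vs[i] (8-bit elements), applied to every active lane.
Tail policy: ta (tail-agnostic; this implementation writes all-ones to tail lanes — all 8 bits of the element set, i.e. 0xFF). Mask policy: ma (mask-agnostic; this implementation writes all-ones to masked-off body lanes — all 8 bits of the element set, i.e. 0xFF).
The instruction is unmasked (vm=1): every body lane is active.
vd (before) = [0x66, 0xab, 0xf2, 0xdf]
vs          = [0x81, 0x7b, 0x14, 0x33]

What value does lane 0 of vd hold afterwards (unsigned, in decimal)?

vd[0] = 231

lanes per group: 128·1/4/8 = 4
vl ← min(1, 4) = 1
vd[0] xor(0x66,0x81) -> 0xe7
vd[1] tail/ones -> 0xff
vd[2] tail/ones -> 0xff
vd[3] tail/ones -> 0xff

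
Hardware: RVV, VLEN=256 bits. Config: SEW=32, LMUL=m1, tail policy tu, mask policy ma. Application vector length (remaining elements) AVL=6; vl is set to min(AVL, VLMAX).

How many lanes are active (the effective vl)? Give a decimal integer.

lanes per group: 256·1/32 = 8
vl = min(AVL, VLMAX) = min(6, 8) = 6

vl = 6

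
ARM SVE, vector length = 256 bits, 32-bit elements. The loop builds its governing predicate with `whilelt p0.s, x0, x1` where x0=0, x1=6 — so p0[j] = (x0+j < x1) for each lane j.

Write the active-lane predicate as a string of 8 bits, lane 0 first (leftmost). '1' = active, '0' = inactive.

lane count: 256 div 32 = 8
active while 0+j < 6, i.e. j ∈ [0,6) capped at 8 ⇒ 6
bits (lane 0 leftmost): 11111100

predicate = 11111100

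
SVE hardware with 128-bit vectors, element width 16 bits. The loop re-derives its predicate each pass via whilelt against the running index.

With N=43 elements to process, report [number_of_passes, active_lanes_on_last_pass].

128-bit reg / 16-bit elem → 8 lanes
43 elements at 8/iter → 6 passes, remainder 3 on the last

[iterations, last_vl] = [6, 3]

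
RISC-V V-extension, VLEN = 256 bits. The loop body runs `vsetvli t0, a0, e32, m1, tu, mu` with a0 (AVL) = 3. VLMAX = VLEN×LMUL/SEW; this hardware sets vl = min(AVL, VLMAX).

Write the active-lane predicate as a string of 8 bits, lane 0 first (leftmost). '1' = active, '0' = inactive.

predicate = 11100000

VLMAX = VLEN×LMUL/SEW = 256×1/32 = 8
vl = min(AVL, VLMAX) = min(3, 8) = 3
bits (lane 0 leftmost): 11100000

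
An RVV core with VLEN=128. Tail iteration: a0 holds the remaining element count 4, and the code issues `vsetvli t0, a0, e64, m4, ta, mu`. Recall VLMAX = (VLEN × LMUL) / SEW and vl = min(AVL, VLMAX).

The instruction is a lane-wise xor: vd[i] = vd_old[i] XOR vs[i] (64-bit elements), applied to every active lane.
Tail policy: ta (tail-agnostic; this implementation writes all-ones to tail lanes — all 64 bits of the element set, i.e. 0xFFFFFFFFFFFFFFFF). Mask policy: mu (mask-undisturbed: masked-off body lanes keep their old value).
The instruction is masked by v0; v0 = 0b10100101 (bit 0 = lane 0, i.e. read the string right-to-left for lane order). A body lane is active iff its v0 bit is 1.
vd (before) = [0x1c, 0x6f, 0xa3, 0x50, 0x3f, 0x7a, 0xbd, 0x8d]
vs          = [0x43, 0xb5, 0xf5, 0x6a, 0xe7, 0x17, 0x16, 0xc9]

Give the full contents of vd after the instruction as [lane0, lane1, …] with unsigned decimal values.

lanes per group: 128·4/64 = 8
vl = min(AVL, VLMAX) = min(4, 8) = 4
[0] xor(0x1c,0x43) = 0x5f
[1] mask-off/keep = 0x6f
[2] xor(0xa3,0xf5) = 0x56
[3] mask-off/keep = 0x50
[4] tail/ones = 0xffffffffffffffff
[5] tail/ones = 0xffffffffffffffff
[6] tail/ones = 0xffffffffffffffff
[7] tail/ones = 0xffffffffffffffff

vd = [95, 111, 86, 80, 18446744073709551615, 18446744073709551615, 18446744073709551615, 18446744073709551615]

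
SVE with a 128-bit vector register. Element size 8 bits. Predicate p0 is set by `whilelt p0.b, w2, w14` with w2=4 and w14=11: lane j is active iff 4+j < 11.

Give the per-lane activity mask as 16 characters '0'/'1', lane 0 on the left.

128-bit reg / 8-bit elem → 16 lanes
p0[j] = (4+j < 11); true for j=0..6 → 7 lanes set
bits (lane 0 leftmost): 1111111000000000

predicate = 1111111000000000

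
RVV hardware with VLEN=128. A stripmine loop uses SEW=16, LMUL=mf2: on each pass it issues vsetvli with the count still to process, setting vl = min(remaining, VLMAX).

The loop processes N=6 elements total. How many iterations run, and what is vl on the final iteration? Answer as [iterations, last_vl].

[iterations, last_vl] = [2, 2]

VLMAX = (128 × 1/2) / 16 = 4 lanes
6 elements at 4/iter → 2 passes, remainder 2 on the last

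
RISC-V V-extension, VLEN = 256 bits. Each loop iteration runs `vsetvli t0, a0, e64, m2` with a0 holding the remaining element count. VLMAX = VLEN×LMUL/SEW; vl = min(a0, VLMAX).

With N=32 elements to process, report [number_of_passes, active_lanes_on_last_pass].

VLMAX = VLEN×LMUL/SEW = 256×2/64 = 8
32 elements at 8/iter → 4 passes, remainder 8 on the last

[iterations, last_vl] = [4, 8]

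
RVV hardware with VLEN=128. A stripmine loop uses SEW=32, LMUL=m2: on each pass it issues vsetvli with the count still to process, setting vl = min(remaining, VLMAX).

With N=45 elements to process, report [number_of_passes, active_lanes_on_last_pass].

lanes per group: 128·2/32 = 8
N=45: ⌈45/8⌉ = 6 iters; last vl = 45 − 5×8 = 5

[iterations, last_vl] = [6, 5]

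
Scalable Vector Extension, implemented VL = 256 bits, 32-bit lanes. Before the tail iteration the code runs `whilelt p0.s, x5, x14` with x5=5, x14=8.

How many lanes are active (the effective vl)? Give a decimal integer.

register lanes = 256/32 = 8
p0[j] = (5+j < 8); true for j=0..2 → 3 lanes set

vl = 3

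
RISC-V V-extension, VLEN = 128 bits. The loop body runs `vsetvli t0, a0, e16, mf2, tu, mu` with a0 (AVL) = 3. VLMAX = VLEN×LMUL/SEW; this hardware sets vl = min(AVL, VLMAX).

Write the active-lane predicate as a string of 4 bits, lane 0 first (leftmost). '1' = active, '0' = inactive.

predicate = 1110

lanes per group: 128·1/2/16 = 4
AVL=3 ≤ VLMAX=4, so vl = 3
bits (lane 0 leftmost): 1110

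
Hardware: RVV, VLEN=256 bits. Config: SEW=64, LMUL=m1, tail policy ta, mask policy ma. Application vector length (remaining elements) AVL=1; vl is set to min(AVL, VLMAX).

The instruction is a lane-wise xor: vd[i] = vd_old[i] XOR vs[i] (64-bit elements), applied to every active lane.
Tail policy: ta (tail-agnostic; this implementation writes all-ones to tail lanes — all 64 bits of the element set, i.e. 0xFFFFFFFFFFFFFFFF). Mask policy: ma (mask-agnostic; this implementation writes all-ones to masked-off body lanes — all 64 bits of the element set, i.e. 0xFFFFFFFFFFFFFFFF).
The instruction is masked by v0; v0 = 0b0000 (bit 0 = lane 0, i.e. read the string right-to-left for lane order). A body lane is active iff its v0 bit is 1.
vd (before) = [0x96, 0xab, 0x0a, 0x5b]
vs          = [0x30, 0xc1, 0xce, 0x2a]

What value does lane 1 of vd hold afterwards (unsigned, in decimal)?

vd[1] = 18446744073709551615

VLMAX = (256 × 1) / 64 = 4 lanes
vl ← min(1, 4) = 1
[0] mask-off/ones = 0xffffffffffffffff
[1] tail/ones = 0xffffffffffffffff
[2] tail/ones = 0xffffffffffffffff
[3] tail/ones = 0xffffffffffffffff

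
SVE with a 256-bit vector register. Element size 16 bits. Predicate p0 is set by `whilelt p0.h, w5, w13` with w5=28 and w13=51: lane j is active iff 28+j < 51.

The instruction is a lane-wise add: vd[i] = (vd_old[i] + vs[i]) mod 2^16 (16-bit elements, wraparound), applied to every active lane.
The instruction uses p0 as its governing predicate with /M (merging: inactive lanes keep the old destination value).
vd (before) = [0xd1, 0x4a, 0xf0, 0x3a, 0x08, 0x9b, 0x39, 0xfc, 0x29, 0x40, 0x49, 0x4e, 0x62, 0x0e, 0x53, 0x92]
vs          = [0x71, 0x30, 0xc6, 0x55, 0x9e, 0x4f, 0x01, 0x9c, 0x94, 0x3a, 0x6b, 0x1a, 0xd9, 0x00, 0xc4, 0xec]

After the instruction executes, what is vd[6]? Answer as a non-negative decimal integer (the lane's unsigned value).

lane count: 256 div 16 = 16
active while 28+j < 51, i.e. j ∈ [0,23) capped at 16 ⇒ 16
[0] add(0xd1,0x71) = 0x142
[1] add(0x4a,0x30) = 0x7a
[2] add(0xf0,0xc6) = 0x1b6
[3] add(0x3a,0x55) = 0x8f
[4] add(0x08,0x9e) = 0xa6
[5] add(0x9b,0x4f) = 0xea
[6] add(0x39,0x01) = 0x3a
[7] add(0xfc,0x9c) = 0x198
[8] add(0x29,0x94) = 0xbd
[9] add(0x40,0x3a) = 0x7a
[10] add(0x49,0x6b) = 0xb4
[11] add(0x4e,0x1a) = 0x68
[12] add(0x62,0xd9) = 0x13b
[13] add(0x0e,0x00) = 0x0e
[14] add(0x53,0xc4) = 0x117
[15] add(0x92,0xec) = 0x17e

vd[6] = 58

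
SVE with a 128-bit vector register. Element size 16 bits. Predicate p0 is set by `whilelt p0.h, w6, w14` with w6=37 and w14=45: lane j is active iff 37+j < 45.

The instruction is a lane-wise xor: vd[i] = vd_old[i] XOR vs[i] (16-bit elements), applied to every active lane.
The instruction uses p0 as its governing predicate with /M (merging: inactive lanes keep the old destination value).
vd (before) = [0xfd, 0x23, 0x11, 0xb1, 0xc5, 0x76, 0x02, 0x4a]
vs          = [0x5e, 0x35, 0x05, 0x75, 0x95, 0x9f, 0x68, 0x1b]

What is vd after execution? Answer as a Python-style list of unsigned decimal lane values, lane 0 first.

vd = [163, 22, 20, 196, 80, 233, 106, 81]

lane count: 128 div 16 = 8
p0[j] = (37+j < 45); true for j=0..7 → 8 lanes set
lane  0: xor(0xfd,0x5e) ⇒ 0xa3
lane  1: xor(0x23,0x35) ⇒ 0x16
lane  2: xor(0x11,0x05) ⇒ 0x14
lane  3: xor(0xb1,0x75) ⇒ 0xc4
lane  4: xor(0xc5,0x95) ⇒ 0x50
lane  5: xor(0x76,0x9f) ⇒ 0xe9
lane  6: xor(0x02,0x68) ⇒ 0x6a
lane  7: xor(0x4a,0x1b) ⇒ 0x51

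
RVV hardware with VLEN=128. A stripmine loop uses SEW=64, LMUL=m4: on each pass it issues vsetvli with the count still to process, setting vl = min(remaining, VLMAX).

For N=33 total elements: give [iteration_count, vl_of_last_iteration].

[iterations, last_vl] = [5, 1]

VLMAX = (128 × 4) / 64 = 8 lanes
iterations = ceil(33/8) = 5; final-pass vl = 1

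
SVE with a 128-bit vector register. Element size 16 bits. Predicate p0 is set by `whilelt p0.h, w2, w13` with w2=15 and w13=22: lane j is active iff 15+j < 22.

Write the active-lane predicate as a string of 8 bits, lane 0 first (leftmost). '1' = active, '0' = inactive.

register lanes = 128/16 = 8
whilelt: lane j active iff 15+j < 22 → j < 7 → 7 active
bits (lane 0 leftmost): 11111110

predicate = 11111110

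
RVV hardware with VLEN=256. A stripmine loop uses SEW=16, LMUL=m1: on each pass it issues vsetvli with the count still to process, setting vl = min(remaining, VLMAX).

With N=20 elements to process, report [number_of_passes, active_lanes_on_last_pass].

lanes per group: 256·1/16 = 16
iterations = ceil(20/16) = 2; final-pass vl = 4

[iterations, last_vl] = [2, 4]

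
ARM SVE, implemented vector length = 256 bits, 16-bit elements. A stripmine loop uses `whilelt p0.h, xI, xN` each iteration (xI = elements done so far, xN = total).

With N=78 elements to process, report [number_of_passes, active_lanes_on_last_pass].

lane count: 256 div 16 = 16
N=78: ⌈78/16⌉ = 5 iters; last vl = 78 − 4×16 = 14

[iterations, last_vl] = [5, 14]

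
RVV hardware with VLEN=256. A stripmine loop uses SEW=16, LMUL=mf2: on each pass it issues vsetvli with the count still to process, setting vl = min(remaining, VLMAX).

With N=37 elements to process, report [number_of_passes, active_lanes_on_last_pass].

VLMAX = (256 × 1/2) / 16 = 8 lanes
37 elements at 8/iter → 5 passes, remainder 5 on the last

[iterations, last_vl] = [5, 5]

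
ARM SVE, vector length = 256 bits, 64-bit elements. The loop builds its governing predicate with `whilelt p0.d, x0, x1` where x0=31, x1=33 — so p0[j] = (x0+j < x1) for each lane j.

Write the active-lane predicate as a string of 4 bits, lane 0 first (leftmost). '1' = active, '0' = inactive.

predicate = 1100

register lanes = 256/64 = 4
p0[j] = (31+j < 33); true for j=0..1 → 2 lanes set
bits (lane 0 leftmost): 1100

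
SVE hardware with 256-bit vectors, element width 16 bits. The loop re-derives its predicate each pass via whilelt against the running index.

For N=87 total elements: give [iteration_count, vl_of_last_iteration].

[iterations, last_vl] = [6, 7]

register lanes = 256/16 = 16
87 elements at 16/iter → 6 passes, remainder 7 on the last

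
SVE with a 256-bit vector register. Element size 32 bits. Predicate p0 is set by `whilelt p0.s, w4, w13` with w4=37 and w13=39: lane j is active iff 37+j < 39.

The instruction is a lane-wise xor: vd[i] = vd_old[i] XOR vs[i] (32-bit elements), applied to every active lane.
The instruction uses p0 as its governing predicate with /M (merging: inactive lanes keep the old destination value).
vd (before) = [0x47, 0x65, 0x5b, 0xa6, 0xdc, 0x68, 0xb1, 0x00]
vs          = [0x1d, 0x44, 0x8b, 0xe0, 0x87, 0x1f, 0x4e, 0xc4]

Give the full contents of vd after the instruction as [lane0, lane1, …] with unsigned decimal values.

vd = [90, 33, 91, 166, 220, 104, 177, 0]

256-bit reg / 32-bit elem → 8 lanes
active while 37+j < 39, i.e. j ∈ [0,2) capped at 8 ⇒ 2
  i=0: xor(0x47,0x1d) → 90
  i=1: xor(0x65,0x44) → 33
  i=2: tail/keep → 91
  i=3: tail/keep → 166
  i=4: tail/keep → 220
  i=5: tail/keep → 104
  i=6: tail/keep → 177
  i=7: tail/keep → 0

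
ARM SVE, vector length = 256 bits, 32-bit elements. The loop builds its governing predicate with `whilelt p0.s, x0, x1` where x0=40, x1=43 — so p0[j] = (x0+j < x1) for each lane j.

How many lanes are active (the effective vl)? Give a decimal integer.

vl = 3

lane count: 256 div 32 = 8
active while 40+j < 43, i.e. j ∈ [0,3) capped at 8 ⇒ 3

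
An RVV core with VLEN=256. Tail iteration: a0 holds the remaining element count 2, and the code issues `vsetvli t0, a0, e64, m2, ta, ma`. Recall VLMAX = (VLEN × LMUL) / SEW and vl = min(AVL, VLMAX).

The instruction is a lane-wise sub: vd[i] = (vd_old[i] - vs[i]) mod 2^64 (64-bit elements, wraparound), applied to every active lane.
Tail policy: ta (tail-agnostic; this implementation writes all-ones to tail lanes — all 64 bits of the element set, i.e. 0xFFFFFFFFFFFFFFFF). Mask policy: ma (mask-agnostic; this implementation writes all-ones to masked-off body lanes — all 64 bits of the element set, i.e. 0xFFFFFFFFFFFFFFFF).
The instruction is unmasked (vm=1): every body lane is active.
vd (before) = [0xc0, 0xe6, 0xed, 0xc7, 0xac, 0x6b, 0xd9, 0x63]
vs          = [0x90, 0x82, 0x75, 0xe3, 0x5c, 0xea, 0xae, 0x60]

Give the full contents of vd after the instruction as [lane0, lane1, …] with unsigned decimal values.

VLMAX = VLEN×LMUL/SEW = 256×2/64 = 8
AVL=2 ≤ VLMAX=8, so vl = 2
  i=0: sub(0xc0,0x90) → 48
  i=1: sub(0xe6,0x82) → 100
  i=2: tail/ones → 18446744073709551615
  i=3: tail/ones → 18446744073709551615
  i=4: tail/ones → 18446744073709551615
  i=5: tail/ones → 18446744073709551615
  i=6: tail/ones → 18446744073709551615
  i=7: tail/ones → 18446744073709551615

vd = [48, 100, 18446744073709551615, 18446744073709551615, 18446744073709551615, 18446744073709551615, 18446744073709551615, 18446744073709551615]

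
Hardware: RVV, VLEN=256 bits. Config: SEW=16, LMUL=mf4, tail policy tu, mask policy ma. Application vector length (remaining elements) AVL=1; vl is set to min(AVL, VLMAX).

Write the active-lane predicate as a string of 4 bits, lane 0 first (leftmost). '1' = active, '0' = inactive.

predicate = 1000

VLMAX = VLEN×LMUL/SEW = 256×1/4/16 = 4
vl = min(AVL, VLMAX) = min(1, 4) = 1
bits (lane 0 leftmost): 1000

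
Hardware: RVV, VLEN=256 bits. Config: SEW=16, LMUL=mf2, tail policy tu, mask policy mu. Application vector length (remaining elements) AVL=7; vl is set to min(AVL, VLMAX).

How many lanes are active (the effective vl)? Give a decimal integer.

vl = 7

VLMAX = VLEN×LMUL/SEW = 256×1/2/16 = 8
vl = min(AVL, VLMAX) = min(7, 8) = 7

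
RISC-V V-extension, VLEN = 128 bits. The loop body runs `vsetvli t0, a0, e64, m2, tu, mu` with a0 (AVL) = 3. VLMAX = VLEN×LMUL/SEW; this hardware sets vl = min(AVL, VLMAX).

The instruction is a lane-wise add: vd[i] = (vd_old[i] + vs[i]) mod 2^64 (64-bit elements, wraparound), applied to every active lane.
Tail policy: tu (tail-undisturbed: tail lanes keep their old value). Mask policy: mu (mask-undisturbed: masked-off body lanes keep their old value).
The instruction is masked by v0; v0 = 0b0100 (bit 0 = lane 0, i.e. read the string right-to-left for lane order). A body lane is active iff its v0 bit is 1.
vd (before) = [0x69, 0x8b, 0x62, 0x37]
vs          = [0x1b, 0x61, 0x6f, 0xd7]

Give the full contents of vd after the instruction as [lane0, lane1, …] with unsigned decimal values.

lanes per group: 128·2/64 = 4
vl = min(AVL, VLMAX) = min(3, 4) = 3
[0] mask-off/keep = 0x69
[1] mask-off/keep = 0x8b
[2] add(0x62,0x6f) = 0xd1
[3] tail/keep = 0x37

vd = [105, 139, 209, 55]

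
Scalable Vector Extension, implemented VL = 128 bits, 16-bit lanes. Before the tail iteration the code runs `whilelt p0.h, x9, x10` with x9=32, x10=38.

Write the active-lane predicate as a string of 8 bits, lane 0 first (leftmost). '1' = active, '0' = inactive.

predicate = 11111100

register lanes = 128/16 = 8
whilelt: lane j active iff 32+j < 38 → j < 6 → 6 active
bits (lane 0 leftmost): 11111100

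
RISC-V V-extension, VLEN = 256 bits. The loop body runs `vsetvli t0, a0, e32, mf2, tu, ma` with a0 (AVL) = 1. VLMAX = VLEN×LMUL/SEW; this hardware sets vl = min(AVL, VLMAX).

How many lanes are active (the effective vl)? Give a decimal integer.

VLMAX = (256 × 1/2) / 32 = 4 lanes
vl = min(AVL, VLMAX) = min(1, 4) = 1

vl = 1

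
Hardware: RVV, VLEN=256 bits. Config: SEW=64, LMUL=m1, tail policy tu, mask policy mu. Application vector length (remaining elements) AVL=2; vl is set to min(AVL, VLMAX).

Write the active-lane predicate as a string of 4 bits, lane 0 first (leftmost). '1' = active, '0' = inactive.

VLMAX = VLEN×LMUL/SEW = 256×1/64 = 4
vl ← min(2, 4) = 2
bits (lane 0 leftmost): 1100

predicate = 1100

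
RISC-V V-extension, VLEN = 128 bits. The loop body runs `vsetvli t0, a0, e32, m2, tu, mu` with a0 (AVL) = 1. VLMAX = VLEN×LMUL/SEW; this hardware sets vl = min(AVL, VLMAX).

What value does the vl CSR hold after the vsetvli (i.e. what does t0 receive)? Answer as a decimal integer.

VLMAX = (128 × 2) / 32 = 8 lanes
vl = min(AVL, VLMAX) = min(1, 8) = 1

vl = 1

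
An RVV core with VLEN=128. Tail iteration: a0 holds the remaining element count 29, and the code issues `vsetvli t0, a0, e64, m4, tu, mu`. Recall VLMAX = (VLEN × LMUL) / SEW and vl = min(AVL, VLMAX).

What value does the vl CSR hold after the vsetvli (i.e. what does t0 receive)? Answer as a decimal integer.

lanes per group: 128·4/64 = 8
vl ← min(29, 8) = 8

vl = 8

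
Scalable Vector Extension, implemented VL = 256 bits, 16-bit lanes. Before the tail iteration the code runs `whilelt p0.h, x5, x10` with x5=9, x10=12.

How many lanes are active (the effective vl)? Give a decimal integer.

vl = 3

256-bit reg / 16-bit elem → 16 lanes
active while 9+j < 12, i.e. j ∈ [0,3) capped at 16 ⇒ 3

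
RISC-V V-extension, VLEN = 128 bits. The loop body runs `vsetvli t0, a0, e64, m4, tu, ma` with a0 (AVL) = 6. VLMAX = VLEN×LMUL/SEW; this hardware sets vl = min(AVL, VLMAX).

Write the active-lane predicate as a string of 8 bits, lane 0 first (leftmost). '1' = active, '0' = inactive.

lanes per group: 128·4/64 = 8
vl ← min(6, 8) = 6
bits (lane 0 leftmost): 11111100

predicate = 11111100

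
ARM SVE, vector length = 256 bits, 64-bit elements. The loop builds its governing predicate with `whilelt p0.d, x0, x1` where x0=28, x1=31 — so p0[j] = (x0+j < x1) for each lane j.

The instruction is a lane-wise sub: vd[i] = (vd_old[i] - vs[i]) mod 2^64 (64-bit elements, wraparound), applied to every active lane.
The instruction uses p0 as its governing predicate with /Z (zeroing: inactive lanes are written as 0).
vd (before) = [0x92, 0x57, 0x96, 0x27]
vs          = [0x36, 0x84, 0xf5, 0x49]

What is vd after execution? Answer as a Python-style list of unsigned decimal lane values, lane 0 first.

vd = [92, 18446744073709551571, 18446744073709551521, 0]

register lanes = 256/64 = 4
active while 28+j < 31, i.e. j ∈ [0,3) capped at 4 ⇒ 3
vd[0] sub(0x92,0x36) -> 0x5c
vd[1] sub(0x57,0x84) -> 0xffffffffffffffd3
vd[2] sub(0x96,0xf5) -> 0xffffffffffffffa1
vd[3] tail/zero -> 0x00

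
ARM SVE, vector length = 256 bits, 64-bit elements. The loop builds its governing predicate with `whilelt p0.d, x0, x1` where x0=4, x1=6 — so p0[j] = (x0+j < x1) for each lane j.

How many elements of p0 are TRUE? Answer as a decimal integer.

register lanes = 256/64 = 4
active while 4+j < 6, i.e. j ∈ [0,2) capped at 4 ⇒ 2

vl = 2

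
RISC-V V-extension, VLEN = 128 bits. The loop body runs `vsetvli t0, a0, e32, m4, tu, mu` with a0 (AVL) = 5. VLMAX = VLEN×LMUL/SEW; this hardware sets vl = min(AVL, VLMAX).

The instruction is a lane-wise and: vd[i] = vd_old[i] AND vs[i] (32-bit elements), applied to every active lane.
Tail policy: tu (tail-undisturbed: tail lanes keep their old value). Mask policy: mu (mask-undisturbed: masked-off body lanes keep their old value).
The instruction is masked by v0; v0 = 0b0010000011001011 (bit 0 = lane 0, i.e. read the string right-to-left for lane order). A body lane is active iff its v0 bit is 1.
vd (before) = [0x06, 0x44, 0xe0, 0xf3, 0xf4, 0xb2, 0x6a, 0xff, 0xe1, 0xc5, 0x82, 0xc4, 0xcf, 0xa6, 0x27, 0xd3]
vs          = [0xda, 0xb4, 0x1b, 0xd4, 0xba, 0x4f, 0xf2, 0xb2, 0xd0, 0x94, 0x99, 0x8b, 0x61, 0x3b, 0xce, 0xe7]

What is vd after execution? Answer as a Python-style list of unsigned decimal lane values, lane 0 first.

vd = [2, 4, 224, 208, 244, 178, 106, 255, 225, 197, 130, 196, 207, 166, 39, 211]

VLMAX = (128 × 4) / 32 = 16 lanes
AVL=5 ≤ VLMAX=16, so vl = 5
  i=0: and(0x06,0xda) → 2
  i=1: and(0x44,0xb4) → 4
  i=2: mask-off/keep → 224
  i=3: and(0xf3,0xd4) → 208
  i=4: mask-off/keep → 244
  i=5: tail/keep → 178
  i=6: tail/keep → 106
  i=7: tail/keep → 255
  i=8: tail/keep → 225
  i=9: tail/keep → 197
  i=10: tail/keep → 130
  i=11: tail/keep → 196
  i=12: tail/keep → 207
  i=13: tail/keep → 166
  i=14: tail/keep → 39
  i=15: tail/keep → 211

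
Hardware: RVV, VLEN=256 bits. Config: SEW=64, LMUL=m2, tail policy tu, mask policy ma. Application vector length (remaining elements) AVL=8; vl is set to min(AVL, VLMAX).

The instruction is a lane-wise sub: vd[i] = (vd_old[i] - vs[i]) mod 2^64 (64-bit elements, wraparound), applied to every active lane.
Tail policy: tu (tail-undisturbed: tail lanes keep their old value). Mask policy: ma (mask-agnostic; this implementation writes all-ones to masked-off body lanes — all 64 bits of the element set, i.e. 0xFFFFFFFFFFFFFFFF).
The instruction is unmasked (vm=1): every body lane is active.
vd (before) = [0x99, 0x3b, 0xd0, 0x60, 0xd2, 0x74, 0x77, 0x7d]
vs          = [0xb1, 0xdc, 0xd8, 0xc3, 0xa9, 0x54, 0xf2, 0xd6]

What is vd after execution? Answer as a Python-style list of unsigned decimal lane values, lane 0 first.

vd = [18446744073709551592, 18446744073709551455, 18446744073709551608, 18446744073709551517, 41, 32, 18446744073709551493, 18446744073709551527]

VLMAX = (256 × 2) / 64 = 8 lanes
AVL=8 ≤ VLMAX=8, so vl = 8
vd[0] sub(0x99,0xb1) -> 0xffffffffffffffe8
vd[1] sub(0x3b,0xdc) -> 0xffffffffffffff5f
vd[2] sub(0xd0,0xd8) -> 0xfffffffffffffff8
vd[3] sub(0x60,0xc3) -> 0xffffffffffffff9d
vd[4] sub(0xd2,0xa9) -> 0x29
vd[5] sub(0x74,0x54) -> 0x20
vd[6] sub(0x77,0xf2) -> 0xffffffffffffff85
vd[7] sub(0x7d,0xd6) -> 0xffffffffffffffa7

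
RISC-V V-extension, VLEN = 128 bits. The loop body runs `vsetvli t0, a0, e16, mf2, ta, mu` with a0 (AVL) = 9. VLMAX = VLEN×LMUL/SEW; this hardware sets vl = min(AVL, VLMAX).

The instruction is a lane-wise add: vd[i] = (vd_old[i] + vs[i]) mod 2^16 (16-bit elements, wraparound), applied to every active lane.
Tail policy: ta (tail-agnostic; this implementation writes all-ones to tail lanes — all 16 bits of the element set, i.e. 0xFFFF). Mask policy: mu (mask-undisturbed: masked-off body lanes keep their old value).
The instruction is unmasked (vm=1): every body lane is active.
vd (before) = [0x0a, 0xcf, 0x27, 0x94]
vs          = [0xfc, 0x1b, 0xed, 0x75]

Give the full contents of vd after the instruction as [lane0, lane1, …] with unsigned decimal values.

lanes per group: 128·1/2/16 = 4
AVL=9 > VLMAX=4, so vl = 4
[0] add(0x0a,0xfc) = 0x106
[1] add(0xcf,0x1b) = 0xea
[2] add(0x27,0xed) = 0x114
[3] add(0x94,0x75) = 0x109

vd = [262, 234, 276, 265]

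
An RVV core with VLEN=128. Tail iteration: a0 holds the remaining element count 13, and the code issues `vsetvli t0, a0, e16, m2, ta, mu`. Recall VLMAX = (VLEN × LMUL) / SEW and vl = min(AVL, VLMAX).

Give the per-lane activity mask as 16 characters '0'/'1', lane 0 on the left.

predicate = 1111111111111000

VLMAX = (128 × 2) / 16 = 16 lanes
AVL=13 ≤ VLMAX=16, so vl = 13
bits (lane 0 leftmost): 1111111111111000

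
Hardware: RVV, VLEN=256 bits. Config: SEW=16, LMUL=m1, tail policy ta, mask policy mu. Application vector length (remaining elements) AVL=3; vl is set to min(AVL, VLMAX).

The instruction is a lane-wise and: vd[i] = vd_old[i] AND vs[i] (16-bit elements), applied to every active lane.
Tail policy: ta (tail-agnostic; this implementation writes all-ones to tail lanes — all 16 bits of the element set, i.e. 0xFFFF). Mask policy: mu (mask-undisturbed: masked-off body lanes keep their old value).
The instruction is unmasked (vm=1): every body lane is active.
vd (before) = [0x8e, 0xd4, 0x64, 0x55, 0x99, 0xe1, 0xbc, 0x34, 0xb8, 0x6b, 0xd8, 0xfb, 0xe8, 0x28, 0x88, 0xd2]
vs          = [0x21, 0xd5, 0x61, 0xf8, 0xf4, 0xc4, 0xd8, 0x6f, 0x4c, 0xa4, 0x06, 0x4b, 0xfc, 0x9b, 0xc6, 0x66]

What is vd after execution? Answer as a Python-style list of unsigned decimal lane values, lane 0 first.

VLMAX = (256 × 1) / 16 = 16 lanes
vl = min(AVL, VLMAX) = min(3, 16) = 3
  i=0: and(0x8e,0x21) → 0
  i=1: and(0xd4,0xd5) → 212
  i=2: and(0x64,0x61) → 96
  i=3: tail/ones → 65535
  i=4: tail/ones → 65535
  i=5: tail/ones → 65535
  i=6: tail/ones → 65535
  i=7: tail/ones → 65535
  i=8: tail/ones → 65535
  i=9: tail/ones → 65535
  i=10: tail/ones → 65535
  i=11: tail/ones → 65535
  i=12: tail/ones → 65535
  i=13: tail/ones → 65535
  i=14: tail/ones → 65535
  i=15: tail/ones → 65535

vd = [0, 212, 96, 65535, 65535, 65535, 65535, 65535, 65535, 65535, 65535, 65535, 65535, 65535, 65535, 65535]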